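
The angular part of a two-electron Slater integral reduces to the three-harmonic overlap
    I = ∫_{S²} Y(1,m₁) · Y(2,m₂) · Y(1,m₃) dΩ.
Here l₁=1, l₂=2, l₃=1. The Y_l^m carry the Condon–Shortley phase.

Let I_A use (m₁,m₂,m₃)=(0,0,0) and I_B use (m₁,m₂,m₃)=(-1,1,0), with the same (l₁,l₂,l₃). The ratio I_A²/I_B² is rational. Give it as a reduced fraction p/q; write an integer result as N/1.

4/3

Shared (l₁,l₂,l₃)=(1,2,1): N and (l;000)² cancel in I_A²/I_B².
A: Δ = 2!·0!·2!/5! = 1/30; Racah Σ t=1..1: t=1:−1/1 = -1/1; ⇒ 3j(1 2 1; 0 0 0)² = 2/15, sgn +1
B: Δ = 2!·0!·2!/5! = 1/30; Racah Σ t=2..2: t=2:+1/2 = 1/2; ⇒ 3j(1 2 1; -1 1 0)² = 1/10, sgn -1
I_A²/I_B² = (2/15)/(1/10) = 4/3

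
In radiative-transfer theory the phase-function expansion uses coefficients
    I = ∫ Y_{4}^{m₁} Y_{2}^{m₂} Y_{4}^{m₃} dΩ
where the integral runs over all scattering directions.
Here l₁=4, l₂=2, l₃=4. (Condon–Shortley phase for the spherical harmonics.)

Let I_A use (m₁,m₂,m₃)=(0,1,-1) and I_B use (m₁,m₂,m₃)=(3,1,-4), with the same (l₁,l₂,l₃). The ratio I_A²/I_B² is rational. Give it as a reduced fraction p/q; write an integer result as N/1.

Same 4,2,4: normalisation and zero-m 3j drop out of the ratio.
A: Δ: 2! 6! 2! / 11! → 1/13860; sum: t=1:−1/72 t=2:+1/96 = -1/288; 3j²(4 2 4; 0 1 -1) = Δ·Π!·Σ² = 1/462  (sign +1)
B: Δ: 2! 6! 2! / 11! → 1/13860; sum: t=1:−1/1440 = -1/1440; 3j²(4 2 4; 3 1 -4) = Δ·Π!·Σ² = 7/165  (sign -1)
I_A²/I_B² = (1/462)/(7/165) = 5/98

5/98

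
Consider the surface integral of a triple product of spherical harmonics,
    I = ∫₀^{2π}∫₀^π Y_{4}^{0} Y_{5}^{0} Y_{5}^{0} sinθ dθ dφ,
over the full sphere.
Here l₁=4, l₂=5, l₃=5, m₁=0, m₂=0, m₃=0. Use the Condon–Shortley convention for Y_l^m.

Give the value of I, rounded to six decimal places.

m-sum 0 ✓  L=14 even ✓  1≤5≤9 ✓
Π(2lᵢ+1) = 9×11×11 = 1089
triangle coeff Δ(4,5,5) = 1/3153150
Σ_t [0,4]: t=0:+1/69120 t=1:−1/1728 t=2:+1/576 t=3:−1/1728 t=4:+1/69120 = 7/11520
(3j)²=2/143 [(4 5 5; 0 0 0)], sign=-1
(m-triple is (0,0,0) — same symbol as above.)
⇒ 4πI² = 36/169
I = (+1)√(36/169/(4π)) = 0.13019760

0.130198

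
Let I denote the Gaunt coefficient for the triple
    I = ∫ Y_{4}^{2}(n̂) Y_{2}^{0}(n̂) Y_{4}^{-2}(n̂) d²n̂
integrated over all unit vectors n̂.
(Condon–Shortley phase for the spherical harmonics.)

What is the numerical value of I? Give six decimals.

Checks pass: Σm=0; 10 even; l₃=4∈[2,6].
(2·4+1)(2·2+1)(2·4+1) = 405
Δ: 2! 6! 2! / 11! → 1/13860
sum: t=0:+1/192 t=1:−1/36 t=2:+1/192 = -5/288
3j²(4 2 4; 0 0 0) = Δ·Π!·Σ² = 20/693  (sign -1)
sum: t=0:+1/192 t=1:−1/120 t=2:+1/2880 = -1/360
3j²(4 2 4; 2 0 -2) = Δ·Π!·Σ² = 16/3465  (sign -1)
combine: 4πI² = 405·20/693·16/3465 = 320/5929
take √, sign +1: I = 0.06553591

0.065536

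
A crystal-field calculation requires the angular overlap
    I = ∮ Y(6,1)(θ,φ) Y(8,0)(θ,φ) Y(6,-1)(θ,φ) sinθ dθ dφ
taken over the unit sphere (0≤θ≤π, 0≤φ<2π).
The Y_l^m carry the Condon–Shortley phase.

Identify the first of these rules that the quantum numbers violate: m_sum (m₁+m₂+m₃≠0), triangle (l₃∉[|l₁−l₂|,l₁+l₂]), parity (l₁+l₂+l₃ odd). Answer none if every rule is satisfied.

m₁+m₂+m₃ = 1 + 0 − 1 = 0  ✓
triangle: |6−8|=2 ≤ l₃=6 ≤ 6+8=14  ✓
parity: l₁+l₂+l₃ = 20 is even  ✓

none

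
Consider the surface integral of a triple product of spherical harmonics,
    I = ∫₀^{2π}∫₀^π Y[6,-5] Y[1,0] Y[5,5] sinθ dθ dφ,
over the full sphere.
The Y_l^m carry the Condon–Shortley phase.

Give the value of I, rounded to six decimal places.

Checks pass: Σm=0; 12 even; l₃=5∈[5,7].
(2·6+1)(2·1+1)(2·5+1) = 429
Δ: 2! 10! 0! / 13! → 1/858
sum: t=1:−1/14400 = -1/14400
3j²(6 1 5; 0 0 0) = Δ·Π!·Σ² = 6/143  (sign +1)
sum: t=1:−1/3628800 = -1/3628800
3j²(6 1 5; -5 0 5) = Δ·Π!·Σ² = 1/78  (sign -1)
combine: 4πI² = 429·6/143·1/78 = 3/13
take √, sign -1: I = -0.13551395

-0.135514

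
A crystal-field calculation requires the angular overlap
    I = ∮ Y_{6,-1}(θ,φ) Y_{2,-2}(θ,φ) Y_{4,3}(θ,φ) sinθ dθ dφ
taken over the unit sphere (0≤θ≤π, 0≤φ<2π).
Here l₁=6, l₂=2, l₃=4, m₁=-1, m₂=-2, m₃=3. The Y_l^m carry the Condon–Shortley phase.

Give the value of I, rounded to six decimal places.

-0.035563

Checks pass: Σm=0; 12 even; l₃=4∈[4,8].
(2·6+1)(2·2+1)(2·4+1) = 585
Δ: 4! 8! 0! / 13! → 1/6435
sum: t=2:+1/2304 = 1/2304
3j²(6 2 4; 0 0 0) = Δ·Π!·Σ² = 5/143  (sign +1)
sum: t=0:+1/120960 = 1/120960
3j²(6 2 4; -1 -2 3) = Δ·Π!·Σ² = 1/1287  (sign -1)
combine: 4πI² = 585·5/143·1/1287 = 25/1573
take √, sign -1: I = -0.03556319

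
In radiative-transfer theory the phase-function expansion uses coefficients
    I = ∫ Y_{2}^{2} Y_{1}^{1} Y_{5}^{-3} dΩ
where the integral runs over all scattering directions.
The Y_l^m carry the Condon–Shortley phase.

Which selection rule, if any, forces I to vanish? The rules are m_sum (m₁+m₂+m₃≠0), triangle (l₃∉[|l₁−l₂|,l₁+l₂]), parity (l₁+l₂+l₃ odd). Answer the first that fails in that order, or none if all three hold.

m₁+m₂+m₃ = 2 + 1 − 3 = 0  ✓
triangle: |2−1|=1 ≤ l₃=5 ≤ 2+1=3  ✗
parity: l₁+l₂+l₃ = 8 is even

triangle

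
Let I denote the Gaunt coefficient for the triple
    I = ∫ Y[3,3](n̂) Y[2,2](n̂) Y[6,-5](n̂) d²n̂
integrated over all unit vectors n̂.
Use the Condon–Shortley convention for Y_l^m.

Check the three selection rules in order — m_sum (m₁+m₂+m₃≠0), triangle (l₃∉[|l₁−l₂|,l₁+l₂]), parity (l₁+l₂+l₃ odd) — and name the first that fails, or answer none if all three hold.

azimuthal sum: 3 + 2 − 5 = 0  ✓
1 ≤ 6 ≤ 5 (triangle on l)  ✗
L = 3 + 2 + 6 = 11 (odd)

triangle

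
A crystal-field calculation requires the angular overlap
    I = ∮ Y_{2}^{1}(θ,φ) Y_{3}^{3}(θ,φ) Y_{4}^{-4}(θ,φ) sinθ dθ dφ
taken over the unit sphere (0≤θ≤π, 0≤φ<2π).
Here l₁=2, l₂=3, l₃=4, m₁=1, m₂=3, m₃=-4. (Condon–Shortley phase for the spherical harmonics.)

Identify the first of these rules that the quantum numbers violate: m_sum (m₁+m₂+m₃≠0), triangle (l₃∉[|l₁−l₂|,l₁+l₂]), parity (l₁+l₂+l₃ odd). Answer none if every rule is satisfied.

parity

m₁+m₂+m₃ = 1 + 3 − 4 = 0  ✓
triangle: |2−3|=1 ≤ l₃=4 ≤ 2+3=5  ✓
parity: l₁+l₂+l₃ = 9 is odd  ✗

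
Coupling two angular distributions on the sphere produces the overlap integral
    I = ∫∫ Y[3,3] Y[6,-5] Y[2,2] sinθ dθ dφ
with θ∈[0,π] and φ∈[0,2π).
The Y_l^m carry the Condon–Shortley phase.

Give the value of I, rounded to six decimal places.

triangle: need 3≤l₃≤9, have 2; I=0

0.000000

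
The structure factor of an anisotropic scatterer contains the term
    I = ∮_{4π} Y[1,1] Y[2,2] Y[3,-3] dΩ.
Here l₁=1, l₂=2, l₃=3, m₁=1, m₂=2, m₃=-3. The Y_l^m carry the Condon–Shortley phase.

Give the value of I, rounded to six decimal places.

Rules hold: Σm=0, L=6 even, 1≤3≤3.
N = 3·5·7 = 105
Δ = 0!·2!·4!/7! = 1/105
Racah Σ t=0..0: t=0:+1/4 = 1/4
⇒ 3j(1 2 3; 0 0 0)² = 3/35, sgn -1
Racah Σ t=0..0: t=0:+1/48 = 1/48
⇒ 3j(1 2 3; 1 2 -3)² = 1/7, sgn +1
4πI² = N·(3j₀)²·(3jₘ)² = 9/7
I = -1·√(1.28571/4π) = -0.31986543

-0.319865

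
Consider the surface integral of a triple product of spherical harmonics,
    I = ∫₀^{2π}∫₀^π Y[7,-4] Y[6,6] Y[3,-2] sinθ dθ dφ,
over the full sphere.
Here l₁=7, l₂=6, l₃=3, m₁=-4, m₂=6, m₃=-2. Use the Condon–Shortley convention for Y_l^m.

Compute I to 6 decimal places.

-0.073059

Rules hold: Σm=0, L=16 even, 1≤3≤13.
N = 15·13·7 = 1365
Δ = 10!·4!·2!/17! = 1/2042040
Racah Σ t=4..6: t=4:+1/207360 t=5:−1/57600 t=6:+1/207360 = -1/129600
⇒ 3j(7 6 3; 0 0 0)² = 168/12155, sgn +1
Racah Σ t=10..10: t=10:+1/43545600 = 1/43545600
⇒ 3j(7 6 3; -4 6 -2)² = 11/3094, sgn -1
4πI² = N·(3j₀)²·(3jₘ)² = 252/3757
I = -1·√(0.0670748/4π) = -0.07305917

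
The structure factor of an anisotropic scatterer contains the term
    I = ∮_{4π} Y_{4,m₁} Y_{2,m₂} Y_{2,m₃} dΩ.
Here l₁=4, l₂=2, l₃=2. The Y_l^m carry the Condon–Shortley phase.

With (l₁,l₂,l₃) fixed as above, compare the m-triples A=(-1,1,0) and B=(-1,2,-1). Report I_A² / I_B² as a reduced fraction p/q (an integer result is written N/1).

Shared (l₁,l₂,l₃)=(4,2,2): N and (l;000)² cancel in I_A²/I_B².
A: Δ = 4!·4!·0!/9! = 1/630; Racah Σ t=3..3: t=3:−1/24 = -1/24; ⇒ 3j(4 2 2; -1 1 0)² = 1/21, sgn -1
B: Δ = 4!·4!·0!/9! = 1/630; Racah Σ t=4..4: t=4:+1/144 = 1/144; ⇒ 3j(4 2 2; -1 2 -1)² = 1/126, sgn -1
I_A²/I_B² = (1/21)/(1/126) = 6/1

6/1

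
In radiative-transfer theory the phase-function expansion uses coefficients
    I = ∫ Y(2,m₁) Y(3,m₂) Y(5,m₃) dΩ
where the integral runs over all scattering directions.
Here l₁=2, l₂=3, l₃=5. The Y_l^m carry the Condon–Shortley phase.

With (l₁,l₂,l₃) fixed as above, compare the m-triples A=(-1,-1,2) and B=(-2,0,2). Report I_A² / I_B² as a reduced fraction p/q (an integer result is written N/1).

3/1

Shared (l₁,l₂,l₃)=(2,3,5): N and (l;000)² cancel in I_A²/I_B².
A: Δ = 0!·4!·6!/11! = 1/2310; Racah Σ t=0..0: t=0:+1/288 = 1/288; ⇒ 3j(2 3 5; -1 -1 2)² = 1/22, sgn -1
B: Δ = 0!·4!·6!/11! = 1/2310; Racah Σ t=0..0: t=0:+1/864 = 1/864; ⇒ 3j(2 3 5; -2 0 2)² = 1/66, sgn -1
I_A²/I_B² = (1/22)/(1/66) = 3/1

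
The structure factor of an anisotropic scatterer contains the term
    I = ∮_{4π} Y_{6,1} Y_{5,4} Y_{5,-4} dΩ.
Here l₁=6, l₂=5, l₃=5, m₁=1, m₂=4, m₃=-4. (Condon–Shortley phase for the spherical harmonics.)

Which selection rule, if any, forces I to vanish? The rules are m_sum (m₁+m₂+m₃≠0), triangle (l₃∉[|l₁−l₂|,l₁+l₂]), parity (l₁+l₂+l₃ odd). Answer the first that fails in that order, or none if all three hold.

m_sum

azimuthal sum: 1 + 4 − 4 = 1  ✗
1 ≤ 5 ≤ 11 (triangle on l)
L = 6 + 5 + 5 = 16 (even)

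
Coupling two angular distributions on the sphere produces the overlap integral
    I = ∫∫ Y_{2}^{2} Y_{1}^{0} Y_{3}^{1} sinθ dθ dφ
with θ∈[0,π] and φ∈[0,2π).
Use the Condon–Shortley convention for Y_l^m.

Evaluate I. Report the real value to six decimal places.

2 + 0 + 1 = 3 ≠ 0: azimuthal integral kills it; I = 0

0.000000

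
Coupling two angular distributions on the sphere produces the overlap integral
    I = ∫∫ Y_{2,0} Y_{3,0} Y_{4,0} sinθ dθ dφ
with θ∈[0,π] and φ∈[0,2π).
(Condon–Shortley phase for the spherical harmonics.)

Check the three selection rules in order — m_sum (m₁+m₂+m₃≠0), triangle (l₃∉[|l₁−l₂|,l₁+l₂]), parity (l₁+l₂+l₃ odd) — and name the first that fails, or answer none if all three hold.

parity

Σmᵢ = 0  ✓
l₃∈[|l₁−l₂|,l₁+l₂]=[1,5], have l₃=4  ✓
Σlᵢ = 9 ⇒ odd  ✗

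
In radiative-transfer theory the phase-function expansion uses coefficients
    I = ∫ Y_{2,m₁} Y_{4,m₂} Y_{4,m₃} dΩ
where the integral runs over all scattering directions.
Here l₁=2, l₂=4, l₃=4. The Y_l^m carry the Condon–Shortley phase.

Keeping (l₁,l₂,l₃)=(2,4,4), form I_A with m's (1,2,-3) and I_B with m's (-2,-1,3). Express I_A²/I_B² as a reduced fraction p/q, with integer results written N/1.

25/18

l's match ⇒ only the (l;m) 3-j factors differ between A and B.
A: triangle coeff Δ(2,4,4) = 1/13860; Σ_t [0,1]: t=0:+1/1440 t=1:−1/240 = -1/288; (3j)²=5/132 [(2 4 4; 1 2 -3)], sign=+1
B: triangle coeff Δ(2,4,4) = 1/13860; Σ_t [2,2]: t=2:+1/480 = 1/480; (3j)²=3/110 [(2 4 4; -2 -1 3)], sign=-1
I_A²/I_B² = (5/132)/(3/110) = 25/18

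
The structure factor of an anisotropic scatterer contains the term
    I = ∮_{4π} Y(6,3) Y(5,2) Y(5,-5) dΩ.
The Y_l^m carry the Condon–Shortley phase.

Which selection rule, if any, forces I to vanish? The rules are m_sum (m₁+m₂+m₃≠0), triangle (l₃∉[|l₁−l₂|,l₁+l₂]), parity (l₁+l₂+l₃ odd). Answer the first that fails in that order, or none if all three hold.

none

azimuthal sum: 3 + 2 − 5 = 0  ✓
1 ≤ 5 ≤ 11 (triangle on l)  ✓
L = 6 + 5 + 5 = 16 (even)  ✓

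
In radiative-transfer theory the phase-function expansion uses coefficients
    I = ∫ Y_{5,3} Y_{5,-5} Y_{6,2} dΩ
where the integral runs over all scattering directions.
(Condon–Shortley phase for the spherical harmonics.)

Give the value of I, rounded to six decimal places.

0.140602

Checks pass: Σm=0; 16 even; l₃=6∈[0,10].
(2·5+1)(2·5+1)(2·6+1) = 1573
Δ: 4! 6! 6! / 17! → 1/28588560
sum: t=0:+1/345600 t=1:−1/13824 t=2:+1/5184 t=3:−1/13824 t=4:+1/345600 = 7/129600
3j²(5 5 6; 0 0 0) = Δ·Π!·Σ² = 80/7293  (sign +1)
sum: t=0:+1/829440 = 1/829440
3j²(5 5 6; 3 -5 2) = Δ·Π!·Σ² = 35/2431  (sign +1)
combine: 4πI² = 1573·80/7293·35/2431 = 2800/11271
take √, sign +1: I = 0.14060244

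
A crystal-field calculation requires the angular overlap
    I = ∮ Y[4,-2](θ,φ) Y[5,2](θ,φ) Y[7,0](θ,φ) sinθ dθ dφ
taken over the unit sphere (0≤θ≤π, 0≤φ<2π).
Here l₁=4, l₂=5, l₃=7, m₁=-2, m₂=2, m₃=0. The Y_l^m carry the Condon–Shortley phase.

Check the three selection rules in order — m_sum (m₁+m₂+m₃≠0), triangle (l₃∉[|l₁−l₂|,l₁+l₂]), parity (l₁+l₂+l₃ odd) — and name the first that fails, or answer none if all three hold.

none

azimuthal sum: -2 + 2 + 0 = 0  ✓
1 ≤ 7 ≤ 9 (triangle on l)  ✓
L = 4 + 5 + 7 = 16 (even)  ✓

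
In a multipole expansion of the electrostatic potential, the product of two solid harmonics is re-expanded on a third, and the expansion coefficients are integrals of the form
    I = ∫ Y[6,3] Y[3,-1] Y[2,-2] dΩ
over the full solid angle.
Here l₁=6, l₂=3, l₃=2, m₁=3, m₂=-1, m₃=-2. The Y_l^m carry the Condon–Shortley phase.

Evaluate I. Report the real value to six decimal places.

0.000000

l₃=2 ∉ [3,9] — triangle fails ⇒ I = 0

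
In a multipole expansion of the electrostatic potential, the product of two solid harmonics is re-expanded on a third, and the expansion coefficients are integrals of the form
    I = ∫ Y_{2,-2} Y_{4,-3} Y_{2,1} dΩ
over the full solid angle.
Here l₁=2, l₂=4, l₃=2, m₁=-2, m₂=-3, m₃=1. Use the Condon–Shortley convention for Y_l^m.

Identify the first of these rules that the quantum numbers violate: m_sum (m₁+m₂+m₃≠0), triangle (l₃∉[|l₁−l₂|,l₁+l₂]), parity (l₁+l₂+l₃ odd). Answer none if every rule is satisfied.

m_sum

Σmᵢ = -4  ✗
l₃∈[|l₁−l₂|,l₁+l₂]=[2,6], have l₃=2
Σlᵢ = 8 ⇒ even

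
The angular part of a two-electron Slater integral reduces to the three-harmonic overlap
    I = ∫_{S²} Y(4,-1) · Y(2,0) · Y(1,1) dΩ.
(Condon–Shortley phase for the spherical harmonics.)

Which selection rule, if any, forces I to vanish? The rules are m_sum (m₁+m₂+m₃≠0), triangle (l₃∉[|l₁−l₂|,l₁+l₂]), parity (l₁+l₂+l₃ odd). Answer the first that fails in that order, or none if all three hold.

azimuthal sum: -1 + 0 + 1 = 0  ✓
2 ≤ 1 ≤ 6 (triangle on l)  ✗
L = 4 + 2 + 1 = 7 (odd)

triangle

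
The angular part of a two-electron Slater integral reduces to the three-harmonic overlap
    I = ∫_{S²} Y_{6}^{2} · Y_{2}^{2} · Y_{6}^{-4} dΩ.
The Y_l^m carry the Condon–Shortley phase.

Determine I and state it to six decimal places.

-0.153870

Rules hold: Σm=0, L=14 even, 4≤6≤8.
N = 13·5·13 = 845
Δ = 2!·10!·2!/15! = 1/90090
Racah Σ t=0..2: t=0:+1/69120 t=1:−1/14400 t=2:+1/69120 = -7/172800
⇒ 3j(6 2 6; 0 0 0)² = 14/715, sgn -1
Racah Σ t=2..2: t=2:+1/322560 = 1/322560
⇒ 3j(6 2 6; 2 2 -4)² = 18/1001, sgn +1
4πI² = N·(3j₀)²·(3jₘ)² = 36/121
I = -1·√(0.297521/4π) = -0.15386989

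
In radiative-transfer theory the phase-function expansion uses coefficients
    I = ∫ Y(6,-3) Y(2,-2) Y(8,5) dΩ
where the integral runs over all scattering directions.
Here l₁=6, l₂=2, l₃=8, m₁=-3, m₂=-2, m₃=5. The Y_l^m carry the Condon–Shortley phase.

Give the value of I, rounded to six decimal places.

Checks pass: Σm=0; 16 even; l₃=8∈[4,8].
(2·6+1)(2·2+1)(2·8+1) = 1105
Δ: 0! 12! 4! / 17! → 1/30940
sum: t=0:+1/2073600 = 1/2073600
3j²(6 2 8; 0 0 0) = Δ·Π!·Σ² = 28/1105  (sign +1)
sum: t=0:+1/52254720 = 1/52254720
3j²(6 2 8; -3 -2 5) = Δ·Π!·Σ² = 11/476  (sign -1)
combine: 4πI² = 1105·28/1105·11/476 = 11/17
take √, sign -1: I = -0.22691696

-0.226917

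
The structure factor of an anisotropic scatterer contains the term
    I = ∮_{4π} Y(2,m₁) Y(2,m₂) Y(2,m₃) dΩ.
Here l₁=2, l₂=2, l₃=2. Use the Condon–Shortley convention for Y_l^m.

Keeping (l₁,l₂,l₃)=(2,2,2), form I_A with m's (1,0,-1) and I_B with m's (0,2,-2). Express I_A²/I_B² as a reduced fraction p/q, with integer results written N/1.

l's match ⇒ only the (l;m) 3-j factors differ between A and B.
A: triangle coeff Δ(2,2,2) = 1/630; Σ_t [0,1]: t=0:+1/4 t=1:−1/2 = -1/4; (3j)²=1/70 [(2 2 2; 1 0 -1)], sign=+1
B: triangle coeff Δ(2,2,2) = 1/630; Σ_t [2,2]: t=2:+1/8 = 1/8; (3j)²=2/35 [(2 2 2; 0 2 -2)], sign=+1
I_A²/I_B² = (1/70)/(2/35) = 1/4

1/4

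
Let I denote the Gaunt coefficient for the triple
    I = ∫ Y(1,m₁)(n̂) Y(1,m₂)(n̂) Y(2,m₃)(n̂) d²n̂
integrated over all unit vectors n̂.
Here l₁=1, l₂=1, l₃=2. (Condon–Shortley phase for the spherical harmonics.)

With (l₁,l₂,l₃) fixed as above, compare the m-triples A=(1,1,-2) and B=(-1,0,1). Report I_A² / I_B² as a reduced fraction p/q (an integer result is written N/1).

l's match ⇒ only the (l;m) 3-j factors differ between A and B.
A: triangle coeff Δ(1,1,2) = 1/30; Σ_t [0,0]: t=0:+1/4 = 1/4; (3j)²=1/5 [(1 1 2; 1 1 -2)], sign=+1
B: triangle coeff Δ(1,1,2) = 1/30; Σ_t [0,0]: t=0:+1/2 = 1/2; (3j)²=1/10 [(1 1 2; -1 0 1)], sign=-1
I_A²/I_B² = (1/5)/(1/10) = 2/1

2/1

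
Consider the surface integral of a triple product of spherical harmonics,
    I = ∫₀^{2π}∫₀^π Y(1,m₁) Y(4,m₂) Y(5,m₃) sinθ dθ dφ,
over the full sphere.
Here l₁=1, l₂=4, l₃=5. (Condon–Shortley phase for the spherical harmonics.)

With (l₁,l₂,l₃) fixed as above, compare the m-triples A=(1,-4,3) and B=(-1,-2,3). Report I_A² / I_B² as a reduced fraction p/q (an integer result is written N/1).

Same 1,4,5: normalisation and zero-m 3j drop out of the ratio.
A: Δ: 0! 2! 8! / 11! → 1/495; sum: t=0:+1/80640 = 1/80640; 3j²(1 4 5; 1 -4 3) = Δ·Π!·Σ² = 1/495  (sign +1)
B: Δ: 0! 2! 8! / 11! → 1/495; sum: t=0:+1/2880 = 1/2880; 3j²(1 4 5; -1 -2 3) = Δ·Π!·Σ² = 28/495  (sign +1)
I_A²/I_B² = (1/495)/(28/495) = 1/28

1/28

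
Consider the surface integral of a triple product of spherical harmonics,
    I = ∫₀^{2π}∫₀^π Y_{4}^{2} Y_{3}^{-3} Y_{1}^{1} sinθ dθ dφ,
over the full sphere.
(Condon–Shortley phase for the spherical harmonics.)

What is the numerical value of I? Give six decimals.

0.061558

Checks pass: Σm=0; 8 even; l₃=1∈[1,7].
(2·4+1)(2·3+1)(2·1+1) = 189
Δ: 6! 2! 0! / 9! → 1/252
sum: t=3:−1/36 = -1/36
3j²(4 3 1; 0 0 0) = Δ·Π!·Σ² = 4/63  (sign +1)
sum: t=0:+1/1440 = 1/1440
3j²(4 3 1; 2 -3 1) = Δ·Π!·Σ² = 1/252  (sign +1)
combine: 4πI² = 189·4/63·1/252 = 1/21
take √, sign +1: I = 0.06155813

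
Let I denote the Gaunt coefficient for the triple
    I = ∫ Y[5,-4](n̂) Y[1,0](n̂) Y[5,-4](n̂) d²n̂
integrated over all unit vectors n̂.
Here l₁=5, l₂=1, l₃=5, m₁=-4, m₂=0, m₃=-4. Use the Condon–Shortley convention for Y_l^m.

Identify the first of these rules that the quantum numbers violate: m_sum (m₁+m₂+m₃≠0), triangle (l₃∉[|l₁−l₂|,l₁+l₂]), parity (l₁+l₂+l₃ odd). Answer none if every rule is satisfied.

Σmᵢ = -8  ✗
l₃∈[|l₁−l₂|,l₁+l₂]=[4,6], have l₃=5
Σlᵢ = 11 ⇒ odd

m_sum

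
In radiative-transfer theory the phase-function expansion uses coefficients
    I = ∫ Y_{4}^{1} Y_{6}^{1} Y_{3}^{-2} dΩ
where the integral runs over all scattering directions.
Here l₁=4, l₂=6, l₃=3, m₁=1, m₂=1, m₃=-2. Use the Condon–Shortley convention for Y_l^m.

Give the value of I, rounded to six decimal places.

L=13 odd ⇒ parity kills the (l;000) factor ⇒ I = 0

0.000000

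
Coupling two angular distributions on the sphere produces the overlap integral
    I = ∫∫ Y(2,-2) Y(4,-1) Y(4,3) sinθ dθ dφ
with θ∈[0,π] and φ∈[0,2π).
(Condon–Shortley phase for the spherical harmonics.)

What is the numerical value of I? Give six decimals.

m-sum 0 ✓  L=10 even ✓  2≤4≤6 ✓
Π(2lᵢ+1) = 5×9×9 = 405
triangle coeff Δ(2,4,4) = 1/13860
Σ_t [0,2]: t=0:+1/192 t=1:−1/36 t=2:+1/192 = -5/288
(3j)²=20/693 [(2 4 4; 0 0 0)], sign=-1
Σ_t [2,2]: t=2:+1/480 = 1/480
(3j)²=3/110 [(2 4 4; -2 -1 3)], sign=-1
⇒ 4πI² = 270/847
I = (+1)√(270/847/(4π)) = 0.15927046

0.159270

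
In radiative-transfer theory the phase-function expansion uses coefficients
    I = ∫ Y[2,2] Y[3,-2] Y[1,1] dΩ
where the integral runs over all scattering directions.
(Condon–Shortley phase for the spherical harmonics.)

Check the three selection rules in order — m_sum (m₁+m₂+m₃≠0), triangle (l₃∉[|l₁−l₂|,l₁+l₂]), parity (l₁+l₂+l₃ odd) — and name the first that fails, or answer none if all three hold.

m_sum

m₁+m₂+m₃ = 2 − 2 + 1 = 1  ✗
triangle: |2−3|=1 ≤ l₃=1 ≤ 2+3=5
parity: l₁+l₂+l₃ = 6 is even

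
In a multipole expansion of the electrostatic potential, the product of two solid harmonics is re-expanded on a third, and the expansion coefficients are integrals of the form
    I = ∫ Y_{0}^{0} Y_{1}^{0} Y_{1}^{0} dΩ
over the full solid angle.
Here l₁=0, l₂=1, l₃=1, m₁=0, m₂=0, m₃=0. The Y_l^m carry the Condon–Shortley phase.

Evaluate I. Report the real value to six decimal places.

m-sum 0 ✓  L=2 even ✓  1≤1≤1 ✓
Π(2lᵢ+1) = 1×3×3 = 9
triangle coeff Δ(0,1,1) = 1/3
Σ_t [0,0]: t=0:+1/1 = 1/1
(3j)²=1/3 [(0 1 1; 0 0 0)], sign=-1
(m-triple is (0,0,0) — same symbol as above.)
⇒ 4πI² = 1/1
I = (+1)√(1/1/(4π)) = 0.28209479

0.282095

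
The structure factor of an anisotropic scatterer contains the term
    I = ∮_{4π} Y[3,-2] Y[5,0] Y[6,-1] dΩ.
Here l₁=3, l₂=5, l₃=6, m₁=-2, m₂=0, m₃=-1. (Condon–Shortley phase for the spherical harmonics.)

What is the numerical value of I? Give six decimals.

-2 + 0 − 1 = -3 ≠ 0: azimuthal integral kills it; I = 0

0.000000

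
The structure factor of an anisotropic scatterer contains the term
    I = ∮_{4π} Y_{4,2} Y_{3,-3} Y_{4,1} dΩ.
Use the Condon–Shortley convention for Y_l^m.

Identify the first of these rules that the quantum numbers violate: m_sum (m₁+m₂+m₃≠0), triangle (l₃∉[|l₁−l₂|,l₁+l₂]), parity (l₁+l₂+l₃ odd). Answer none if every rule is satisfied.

m₁+m₂+m₃ = 2 − 3 + 1 = 0  ✓
triangle: |4−3|=1 ≤ l₃=4 ≤ 4+3=7  ✓
parity: l₁+l₂+l₃ = 11 is odd  ✗

parity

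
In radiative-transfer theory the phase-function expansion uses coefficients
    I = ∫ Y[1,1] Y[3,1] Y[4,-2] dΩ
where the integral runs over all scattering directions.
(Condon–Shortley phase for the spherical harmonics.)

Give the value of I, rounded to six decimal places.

0.238414

Checks pass: Σm=0; 8 even; l₃=4∈[2,4].
(2·1+1)(2·3+1)(2·4+1) = 189
Δ: 0! 2! 6! / 9! → 1/252
sum: t=0:+1/36 = 1/36
3j²(1 3 4; 0 0 0) = Δ·Π!·Σ² = 4/63  (sign +1)
sum: t=0:+1/96 = 1/96
3j²(1 3 4; 1 1 -2) = Δ·Π!·Σ² = 5/84  (sign +1)
combine: 4πI² = 189·4/63·5/84 = 5/7
take √, sign +1: I = 0.23841361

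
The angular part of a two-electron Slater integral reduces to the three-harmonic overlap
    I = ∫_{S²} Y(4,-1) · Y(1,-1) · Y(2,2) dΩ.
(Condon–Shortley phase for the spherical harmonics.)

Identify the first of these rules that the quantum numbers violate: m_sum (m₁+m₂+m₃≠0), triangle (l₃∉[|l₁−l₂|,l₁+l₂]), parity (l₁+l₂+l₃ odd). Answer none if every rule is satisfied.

m₁+m₂+m₃ = -1 − 1 + 2 = 0  ✓
triangle: |4−1|=3 ≤ l₃=2 ≤ 4+1=5  ✗
parity: l₁+l₂+l₃ = 7 is odd

triangle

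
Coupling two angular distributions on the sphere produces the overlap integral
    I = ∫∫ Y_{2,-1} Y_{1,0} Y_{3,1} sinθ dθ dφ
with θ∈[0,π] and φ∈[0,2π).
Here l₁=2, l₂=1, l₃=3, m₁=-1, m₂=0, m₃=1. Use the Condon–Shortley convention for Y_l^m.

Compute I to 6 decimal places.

-0.233597

Checks pass: Σm=0; 6 even; l₃=3∈[1,3].
(2·2+1)(2·1+1)(2·3+1) = 105
Δ: 0! 4! 2! / 7! → 1/105
sum: t=0:+1/4 = 1/4
3j²(2 1 3; 0 0 0) = Δ·Π!·Σ² = 3/35  (sign -1)
sum: t=0:+1/6 = 1/6
3j²(2 1 3; -1 0 1) = Δ·Π!·Σ² = 8/105  (sign +1)
combine: 4πI² = 105·3/35·8/105 = 24/35
take √, sign -1: I = -0.23359668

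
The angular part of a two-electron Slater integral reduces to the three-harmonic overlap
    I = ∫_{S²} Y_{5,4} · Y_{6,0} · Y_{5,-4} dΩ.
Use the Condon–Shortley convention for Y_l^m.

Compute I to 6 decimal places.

0.147273

Rules hold: Σm=0, L=16 even, 1≤5≤11.
N = 11·13·11 = 1573
Δ = 6!·4!·6!/17! = 1/28588560
Racah Σ t=1..5: t=1:−1/345600 t=2:+1/13824 t=3:−1/5184 t=4:+1/13824 t=5:−1/345600 = -7/129600
⇒ 3j(5 6 5; 0 0 0)² = 80/7293, sgn +1
Racah Σ t=0..1: t=0:+1/3110400 t=1:−1/345600 = -1/388800
⇒ 3j(5 6 5; 4 0 -4)² = 192/12155, sgn +1
4πI² = N·(3j₀)²·(3jₘ)² = 1024/3757
I = +1·√(0.272558/4π) = 0.14727345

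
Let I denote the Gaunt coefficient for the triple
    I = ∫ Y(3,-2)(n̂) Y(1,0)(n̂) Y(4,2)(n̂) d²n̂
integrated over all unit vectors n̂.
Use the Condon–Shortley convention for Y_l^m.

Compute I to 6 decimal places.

0.213244

Rules hold: Σm=0, L=8 even, 2≤4≤4.
N = 7·3·9 = 189
Δ = 0!·6!·2!/9! = 1/252
Racah Σ t=0..0: t=0:+1/36 = 1/36
⇒ 3j(3 1 4; 0 0 0)² = 4/63, sgn +1
Racah Σ t=0..0: t=0:+1/120 = 1/120
⇒ 3j(3 1 4; -2 0 2)² = 1/21, sgn +1
4πI² = N·(3j₀)²·(3jₘ)² = 4/7
I = +1·√(0.571429/4π) = 0.21324362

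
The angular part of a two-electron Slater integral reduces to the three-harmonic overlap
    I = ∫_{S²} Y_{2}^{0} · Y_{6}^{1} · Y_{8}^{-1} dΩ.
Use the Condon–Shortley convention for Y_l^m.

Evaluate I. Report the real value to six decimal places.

m-sum 0 ✓  L=16 even ✓  4≤8≤8 ✓
Π(2lᵢ+1) = 5×13×17 = 1105
triangle coeff Δ(2,6,8) = 1/30940
Σ_t [0,0]: t=0:+1/2073600 = 1/2073600
(3j)²=28/1105 [(2 6 8; 0 0 0)], sign=+1
Σ_t [0,0]: t=0:+1/2419200 = 1/2419200
(3j)²=27/1105 [(2 6 8; 0 1 -1)], sign=-1
⇒ 4πI² = 756/1105
I = (-1)√(756/1105/(4π)) = -0.23333228

-0.233332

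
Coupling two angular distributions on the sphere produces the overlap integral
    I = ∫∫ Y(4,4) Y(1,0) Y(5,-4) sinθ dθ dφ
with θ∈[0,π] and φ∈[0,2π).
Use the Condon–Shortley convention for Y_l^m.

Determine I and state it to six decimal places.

m-sum 0 ✓  L=10 even ✓  3≤5≤5 ✓
Π(2lᵢ+1) = 9×3×11 = 297
triangle coeff Δ(4,1,5) = 1/495
Σ_t [0,0]: t=0:+1/576 = 1/576
(3j)²=5/99 [(4 1 5; 0 0 0)], sign=-1
Σ_t [0,0]: t=0:+1/40320 = 1/40320
(3j)²=1/55 [(4 1 5; 4 0 -4)], sign=-1
⇒ 4πI² = 3/11
I = (+1)√(3/11/(4π)) = 0.14731920

0.147319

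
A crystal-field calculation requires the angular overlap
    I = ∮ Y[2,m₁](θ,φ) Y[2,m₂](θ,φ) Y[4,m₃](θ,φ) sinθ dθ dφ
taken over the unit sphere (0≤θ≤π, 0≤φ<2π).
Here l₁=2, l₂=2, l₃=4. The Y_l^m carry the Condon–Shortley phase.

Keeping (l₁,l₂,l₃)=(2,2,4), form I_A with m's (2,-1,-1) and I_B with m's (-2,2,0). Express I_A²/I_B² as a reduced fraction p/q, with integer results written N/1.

5/1

Shared (l₁,l₂,l₃)=(2,2,4): N and (l;000)² cancel in I_A²/I_B².
A: Δ = 0!·4!·4!/9! = 1/630; Racah Σ t=0..0: t=0:+1/144 = 1/144; ⇒ 3j(2 2 4; 2 -1 -1)² = 1/126, sgn -1
B: Δ = 0!·4!·4!/9! = 1/630; Racah Σ t=0..0: t=0:+1/576 = 1/576; ⇒ 3j(2 2 4; -2 2 0)² = 1/630, sgn +1
I_A²/I_B² = (1/126)/(1/630) = 5/1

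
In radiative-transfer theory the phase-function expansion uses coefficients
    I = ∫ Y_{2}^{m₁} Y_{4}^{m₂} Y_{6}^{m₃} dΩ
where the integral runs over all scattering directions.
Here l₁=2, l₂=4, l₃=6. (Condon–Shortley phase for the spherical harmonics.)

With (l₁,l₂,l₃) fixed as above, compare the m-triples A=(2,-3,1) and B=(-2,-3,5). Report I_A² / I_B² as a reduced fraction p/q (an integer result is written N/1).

Shared (l₁,l₂,l₃)=(2,4,6): N and (l;000)² cancel in I_A²/I_B².
A: Δ = 0!·4!·8!/13! = 1/6435; Racah Σ t=0..0: t=0:+1/120960 = 1/120960; ⇒ 3j(2 4 6; 2 -3 1)² = 1/1287, sgn -1
B: Δ = 0!·4!·8!/13! = 1/6435; Racah Σ t=0..0: t=0:+1/120960 = 1/120960; ⇒ 3j(2 4 6; -2 -3 5)² = 2/39, sgn -1
I_A²/I_B² = (1/1287)/(2/39) = 1/66

1/66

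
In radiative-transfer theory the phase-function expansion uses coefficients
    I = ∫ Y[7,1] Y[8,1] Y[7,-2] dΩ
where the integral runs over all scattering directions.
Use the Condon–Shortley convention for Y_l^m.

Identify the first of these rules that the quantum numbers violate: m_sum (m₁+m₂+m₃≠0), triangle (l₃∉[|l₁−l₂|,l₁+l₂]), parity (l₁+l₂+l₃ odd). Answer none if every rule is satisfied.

none

m₁+m₂+m₃ = 1 + 1 − 2 = 0  ✓
triangle: |7−8|=1 ≤ l₃=7 ≤ 7+8=15  ✓
parity: l₁+l₂+l₃ = 22 is even  ✓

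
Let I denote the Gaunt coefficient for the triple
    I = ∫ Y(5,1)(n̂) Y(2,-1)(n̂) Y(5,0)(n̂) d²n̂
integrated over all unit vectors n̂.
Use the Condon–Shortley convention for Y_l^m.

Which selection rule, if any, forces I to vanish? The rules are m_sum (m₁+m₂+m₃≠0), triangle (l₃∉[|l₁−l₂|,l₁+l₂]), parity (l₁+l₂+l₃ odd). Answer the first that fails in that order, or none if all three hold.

Σmᵢ = 0  ✓
l₃∈[|l₁−l₂|,l₁+l₂]=[3,7], have l₃=5  ✓
Σlᵢ = 12 ⇒ even  ✓

none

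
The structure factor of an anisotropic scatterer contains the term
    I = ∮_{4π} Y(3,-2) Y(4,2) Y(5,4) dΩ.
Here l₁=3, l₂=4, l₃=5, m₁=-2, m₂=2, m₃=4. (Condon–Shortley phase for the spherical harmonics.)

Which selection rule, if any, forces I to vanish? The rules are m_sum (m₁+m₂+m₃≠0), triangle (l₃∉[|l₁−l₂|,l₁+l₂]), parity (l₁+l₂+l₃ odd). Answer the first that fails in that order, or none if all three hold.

azimuthal sum: -2 + 2 + 4 = 4  ✗
1 ≤ 5 ≤ 7 (triangle on l)
L = 3 + 4 + 5 = 12 (even)

m_sum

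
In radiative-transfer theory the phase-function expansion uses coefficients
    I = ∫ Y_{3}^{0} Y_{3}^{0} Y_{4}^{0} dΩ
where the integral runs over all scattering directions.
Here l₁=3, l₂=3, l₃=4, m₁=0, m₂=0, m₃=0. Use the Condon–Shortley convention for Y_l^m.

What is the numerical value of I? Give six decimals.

Checks pass: Σm=0; 10 even; l₃=4∈[0,6].
(2·3+1)(2·3+1)(2·4+1) = 441
Δ: 2! 4! 4! / 11! → 1/34650
sum: t=0:+1/72 t=1:−1/16 t=2:+1/72 = -5/144
3j²(3 3 4; 0 0 0) = Δ·Π!·Σ² = 2/77  (sign -1)
(m-triple is (0,0,0) — same symbol as above.)
combine: 4πI² = 441·2/77·2/77 = 36/121
take √, sign +1: I = 0.15386989

0.153870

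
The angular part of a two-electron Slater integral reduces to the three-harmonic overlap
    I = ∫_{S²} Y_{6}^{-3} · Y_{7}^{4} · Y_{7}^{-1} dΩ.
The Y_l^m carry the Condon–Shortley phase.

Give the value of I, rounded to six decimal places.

-0.108019

Checks pass: Σm=0; 20 even; l₃=7∈[1,13].
(2·6+1)(2·7+1)(2·7+1) = 2925
Δ: 6! 6! 8! / 21! → 1/2444321880
sum: t=0:+1/2612736000 t=1:−1/20736000 t=2:+1/1658880 t=3:−1/746496 t=4:+1/1658880 t=5:−1/20736000 t=6:+1/2612736000 = -1/4354560
3j²(6 7 7; 0 0 0) = Δ·Π!·Σ² = 1000/138567  (sign +1)
sum: t=3:−1/1045094400 t=4:+1/29030400 t=5:−1/8294400 t=6:+1/18662400 = -1/29859840
3j²(6 7 7; -3 4 -1) = Δ·Π!·Σ² = 175/25194  (sign -1)
combine: 4πI² = 2925·1000/138567·175/25194 = 2187500/14919047
take √, sign -1: I = -0.10801860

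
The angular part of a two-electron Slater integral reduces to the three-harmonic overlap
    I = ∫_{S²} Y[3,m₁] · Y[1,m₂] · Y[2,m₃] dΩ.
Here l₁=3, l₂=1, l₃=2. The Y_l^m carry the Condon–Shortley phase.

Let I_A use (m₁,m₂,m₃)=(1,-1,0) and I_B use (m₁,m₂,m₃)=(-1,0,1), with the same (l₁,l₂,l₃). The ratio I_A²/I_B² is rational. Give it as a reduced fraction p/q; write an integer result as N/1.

3/4

Shared (l₁,l₂,l₃)=(3,1,2): N and (l;000)² cancel in I_A²/I_B².
A: Δ = 2!·4!·0!/7! = 1/105; Racah Σ t=0..0: t=0:+1/8 = 1/8; ⇒ 3j(3 1 2; 1 -1 0)² = 2/35, sgn +1
B: Δ = 2!·4!·0!/7! = 1/105; Racah Σ t=1..1: t=1:−1/6 = -1/6; ⇒ 3j(3 1 2; -1 0 1)² = 8/105, sgn +1
I_A²/I_B² = (2/35)/(8/105) = 3/4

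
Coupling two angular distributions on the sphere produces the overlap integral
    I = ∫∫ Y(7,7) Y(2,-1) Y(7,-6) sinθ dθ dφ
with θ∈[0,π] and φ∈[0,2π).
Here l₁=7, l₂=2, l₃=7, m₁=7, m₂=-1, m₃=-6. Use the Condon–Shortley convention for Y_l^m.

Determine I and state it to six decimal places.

Rules hold: Σm=0, L=16 even, 5≤7≤9.
N = 15·5·15 = 1125
Δ = 2!·12!·2!/17! = 1/185640
Racah Σ t=0..2: t=0:+1/2419200 t=1:−1/518400 t=2:+1/2419200 = -1/907200
⇒ 3j(7 2 7; 0 0 0)² = 56/3315, sgn +1
Racah Σ t=0..0: t=0:+1/958003200 = 1/958003200
⇒ 3j(7 2 7; 7 -1 -6)² = 13/680, sgn -1
4πI² = N·(3j₀)²·(3jₘ)² = 105/289
I = -1·√(0.363322/4π) = -0.17003597

-0.170036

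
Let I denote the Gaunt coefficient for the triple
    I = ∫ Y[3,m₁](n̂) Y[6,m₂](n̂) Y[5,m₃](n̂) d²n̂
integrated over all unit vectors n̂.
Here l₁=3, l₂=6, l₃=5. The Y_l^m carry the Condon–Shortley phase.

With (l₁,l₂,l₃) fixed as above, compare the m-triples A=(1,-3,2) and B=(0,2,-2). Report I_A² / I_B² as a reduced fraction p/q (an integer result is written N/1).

l's match ⇒ only the (l;m) 3-j factors differ between A and B.
A: triangle coeff Δ(3,6,5) = 1/675675; Σ_t [0,2]: t=0:+1/34560 t=1:−1/8640 t=2:+1/40320 = -1/16128; (3j)²=18/1001 [(3 6 5; 1 -3 2)], sign=+1
B: triangle coeff Δ(3,6,5) = 1/675675; Σ_t [1,3]: t=1:−1/60480 t=2:+1/5760 t=3:−1/8640 = 1/24192; (3j)²=8/3003 [(3 6 5; 0 2 -2)], sign=-1
I_A²/I_B² = (18/1001)/(8/3003) = 27/4

27/4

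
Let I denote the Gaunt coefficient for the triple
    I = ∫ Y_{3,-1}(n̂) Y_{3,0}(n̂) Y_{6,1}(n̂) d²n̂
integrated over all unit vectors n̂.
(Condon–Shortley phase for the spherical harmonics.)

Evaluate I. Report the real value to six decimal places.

-0.221775

m-sum 0 ✓  L=12 even ✓  0≤6≤6 ✓
Π(2lᵢ+1) = 7×7×13 = 637
triangle coeff Δ(3,3,6) = 1/12012
Σ_t [0,0]: t=0:+1/1296 = 1/1296
(3j)²=100/3003 [(3 3 6; 0 0 0)], sign=+1
Σ_t [0,0]: t=0:+1/1728 = 1/1728
(3j)²=25/858 [(3 3 6; -1 0 1)], sign=-1
⇒ 4πI² = 8750/14157
I = (-1)√(8750/14157/(4π)) = -0.22177545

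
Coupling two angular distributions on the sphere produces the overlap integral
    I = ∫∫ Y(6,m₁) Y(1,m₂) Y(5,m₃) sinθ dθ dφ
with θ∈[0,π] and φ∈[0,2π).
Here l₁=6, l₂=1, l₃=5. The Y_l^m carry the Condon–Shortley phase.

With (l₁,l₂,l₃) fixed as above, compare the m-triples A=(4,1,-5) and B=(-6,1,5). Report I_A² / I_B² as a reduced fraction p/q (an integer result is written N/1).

1/66

Shared (l₁,l₂,l₃)=(6,1,5): N and (l;000)² cancel in I_A²/I_B².
A: Δ = 2!·10!·0!/13! = 1/858; Racah Σ t=2..2: t=2:+1/7257600 = 1/7257600; ⇒ 3j(6 1 5; 4 1 -5)² = 1/858, sgn +1
B: Δ = 2!·10!·0!/13! = 1/858; Racah Σ t=2..2: t=2:+1/7257600 = 1/7257600; ⇒ 3j(6 1 5; -6 1 5)² = 1/13, sgn +1
I_A²/I_B² = (1/858)/(1/13) = 1/66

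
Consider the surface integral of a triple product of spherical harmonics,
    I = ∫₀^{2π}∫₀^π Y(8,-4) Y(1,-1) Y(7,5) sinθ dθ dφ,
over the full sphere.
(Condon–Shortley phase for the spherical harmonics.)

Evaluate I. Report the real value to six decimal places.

Checks pass: Σm=0; 16 even; l₃=7∈[7,9].
(2·8+1)(2·1+1)(2·7+1) = 765
Δ: 2! 14! 0! / 17! → 1/2040
sum: t=1:−1/25401600 = -1/25401600
3j²(8 1 7; 0 0 0) = Δ·Π!·Σ² = 8/255  (sign +1)
sum: t=0:+1/1916006400 = 1/1916006400
3j²(8 1 7; -4 -1 5) = Δ·Π!·Σ² = 1/340  (sign +1)
combine: 4πI² = 765·8/255·1/340 = 6/85
take √, sign +1: I = 0.07494820

0.074948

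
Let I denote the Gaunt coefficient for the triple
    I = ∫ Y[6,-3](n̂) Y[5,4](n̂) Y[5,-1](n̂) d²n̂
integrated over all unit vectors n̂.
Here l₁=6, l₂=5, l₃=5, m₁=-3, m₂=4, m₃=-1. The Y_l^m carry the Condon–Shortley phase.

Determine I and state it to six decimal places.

m-sum 0 ✓  L=16 even ✓  1≤5≤11 ✓
Π(2lᵢ+1) = 13×11×11 = 1573
triangle coeff Δ(6,5,5) = 1/28588560
Σ_t [1,5]: t=1:−1/345600 t=2:+1/13824 t=3:−1/5184 t=4:+1/13824 t=5:−1/345600 = -7/129600
(3j)²=80/7293 [(6 5 5; 0 0 0)], sign=+1
Σ_t [5,6]: t=5:−1/138240 t=6:+1/155520 = -1/1244160
(3j)²=3/9724 [(6 5 5; -3 4 -1)], sign=-1
⇒ 4πI² = 20/3757
I = (-1)√(20/3757/(4π)) = -0.02058209

-0.020582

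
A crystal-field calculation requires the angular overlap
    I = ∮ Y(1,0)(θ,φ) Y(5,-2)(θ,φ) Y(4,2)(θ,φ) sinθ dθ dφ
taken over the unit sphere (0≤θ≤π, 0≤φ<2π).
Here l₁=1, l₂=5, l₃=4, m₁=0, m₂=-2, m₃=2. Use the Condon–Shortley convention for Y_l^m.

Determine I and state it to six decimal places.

0.225034

m-sum 0 ✓  L=10 even ✓  4≤4≤6 ✓
Π(2lᵢ+1) = 3×11×9 = 297
triangle coeff Δ(1,5,4) = 1/495
Σ_t [1,1]: t=1:−1/576 = -1/576
(3j)²=5/99 [(1 5 4; 0 0 0)], sign=-1
Σ_t [1,1]: t=1:−1/1440 = -1/1440
(3j)²=7/165 [(1 5 4; 0 -2 2)], sign=-1
⇒ 4πI² = 7/11
I = (+1)√(7/11/(4π)) = 0.22503380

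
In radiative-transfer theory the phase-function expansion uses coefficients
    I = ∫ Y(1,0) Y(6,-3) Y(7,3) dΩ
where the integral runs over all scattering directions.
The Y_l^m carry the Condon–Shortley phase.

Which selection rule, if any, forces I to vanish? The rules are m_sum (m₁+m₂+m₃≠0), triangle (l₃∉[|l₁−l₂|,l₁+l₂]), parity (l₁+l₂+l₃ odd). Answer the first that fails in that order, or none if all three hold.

azimuthal sum: 0 − 3 + 3 = 0  ✓
5 ≤ 7 ≤ 7 (triangle on l)  ✓
L = 1 + 6 + 7 = 14 (even)  ✓

none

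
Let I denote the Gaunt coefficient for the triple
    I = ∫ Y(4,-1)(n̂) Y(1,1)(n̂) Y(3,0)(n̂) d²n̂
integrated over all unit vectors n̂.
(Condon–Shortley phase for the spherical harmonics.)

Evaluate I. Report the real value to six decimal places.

m-sum 0 ✓  L=8 even ✓  3≤3≤5 ✓
Π(2lᵢ+1) = 9×3×7 = 189
triangle coeff Δ(4,1,3) = 1/252
Σ_t [1,1]: t=1:−1/36 = -1/36
(3j)²=4/63 [(4 1 3; 0 0 0)], sign=+1
Σ_t [2,2]: t=2:+1/72 = 1/72
(3j)²=5/126 [(4 1 3; -1 1 0)], sign=-1
⇒ 4πI² = 10/21
I = (-1)√(10/21/(4π)) = -0.19466390

-0.194664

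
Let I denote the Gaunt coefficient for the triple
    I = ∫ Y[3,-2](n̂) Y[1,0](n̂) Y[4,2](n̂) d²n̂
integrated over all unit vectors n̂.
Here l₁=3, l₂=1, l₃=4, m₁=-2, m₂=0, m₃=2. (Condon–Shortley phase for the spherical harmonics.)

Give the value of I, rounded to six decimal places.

0.213244

Checks pass: Σm=0; 8 even; l₃=4∈[2,4].
(2·3+1)(2·1+1)(2·4+1) = 189
Δ: 0! 6! 2! / 9! → 1/252
sum: t=0:+1/36 = 1/36
3j²(3 1 4; 0 0 0) = Δ·Π!·Σ² = 4/63  (sign +1)
sum: t=0:+1/120 = 1/120
3j²(3 1 4; -2 0 2) = Δ·Π!·Σ² = 1/21  (sign +1)
combine: 4πI² = 189·4/63·1/21 = 4/7
take √, sign +1: I = 0.21324362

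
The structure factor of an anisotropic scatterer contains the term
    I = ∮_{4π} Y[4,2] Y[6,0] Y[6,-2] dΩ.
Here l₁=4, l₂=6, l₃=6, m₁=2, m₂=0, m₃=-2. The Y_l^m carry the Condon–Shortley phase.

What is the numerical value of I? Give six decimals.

Checks pass: Σm=0; 16 even; l₃=6∈[2,10].
(2·4+1)(2·6+1)(2·6+1) = 1521
Δ: 4! 4! 8! / 17! → 1/15315300
sum: t=0:+1/829440 t=1:−1/25920 t=2:+1/9216 t=3:−1/25920 t=4:+1/829440 = 7/207360
3j²(4 6 6; 0 0 0) = Δ·Π!·Σ² = 28/2431  (sign +1)
sum: t=0:+1/138240 t=1:−1/25920 t=2:+1/55296 = -11/829440
3j²(4 6 6; 2 0 -2) = Δ·Π!·Σ² = 11/1326  (sign -1)
combine: 4πI² = 1521·28/2431·11/1326 = 42/289
take √, sign -1: I = -0.10754019

-0.107540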